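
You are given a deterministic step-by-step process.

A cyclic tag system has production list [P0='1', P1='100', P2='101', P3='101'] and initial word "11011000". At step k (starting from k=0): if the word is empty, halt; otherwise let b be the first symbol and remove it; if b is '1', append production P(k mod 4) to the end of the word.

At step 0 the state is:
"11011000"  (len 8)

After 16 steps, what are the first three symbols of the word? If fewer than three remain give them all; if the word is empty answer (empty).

110

k=0  "11011000"  (len 8)
k=1  "10110001"  (len 8)
k=2  "0110001100"  (len 10)
k=3  "110001100"  (len 9)
k=4  "10001100101"  (len 11)
k=5  "00011001011"  (len 11)
k=6  "0011001011"  (len 10)
k=7  "011001011"  (len 9)
k=8  "11001011"  (len 8)
k=9  "10010111"  (len 8)
k=10  "0010111100"  (len 10)
k=11  "010111100"  (len 9)
k=12  "10111100"  (len 8)
k=13  "01111001"  (len 8)
k=14  "1111001"  (len 7)
k=15  "111001101"  (len 9)
k=16  "11001101101"  (len 11)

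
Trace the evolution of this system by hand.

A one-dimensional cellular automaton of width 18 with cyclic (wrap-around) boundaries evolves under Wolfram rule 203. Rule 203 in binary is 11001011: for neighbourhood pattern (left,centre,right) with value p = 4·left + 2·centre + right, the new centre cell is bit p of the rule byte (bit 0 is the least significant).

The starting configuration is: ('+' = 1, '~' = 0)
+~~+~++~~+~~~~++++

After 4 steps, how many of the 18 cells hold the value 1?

16

k=0  +~~+~++~~+~~~~++++
k=1  +~+~~++~+~~+++++++
k=2  +~~~+++~~~++++++++
k=3  +~+++++~++++++++++
k=4  +~+++++~++++++++++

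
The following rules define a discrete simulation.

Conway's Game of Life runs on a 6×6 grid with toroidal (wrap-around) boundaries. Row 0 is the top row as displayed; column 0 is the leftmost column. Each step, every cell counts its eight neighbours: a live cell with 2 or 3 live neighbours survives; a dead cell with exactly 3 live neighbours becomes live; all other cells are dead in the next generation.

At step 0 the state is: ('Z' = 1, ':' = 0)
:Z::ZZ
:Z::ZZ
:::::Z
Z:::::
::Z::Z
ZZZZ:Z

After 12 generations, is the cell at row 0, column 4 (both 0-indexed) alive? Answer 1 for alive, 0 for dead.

[0] :Z::ZZ
:Z::ZZ
:::::Z
Z:::::
::Z::Z
ZZZZ:Z
[1] ::::::
::::::
::::ZZ
Z::::Z
::ZZZZ
:::Z::
[2] ::::::
::::::
Z:::ZZ
Z:::::
Z:ZZ:Z
::ZZ::
[3] ::::::
:::::Z
Z::::Z
:::Z::
Z:ZZZZ
:ZZZZ:
[4] ::ZZZ:
Z::::Z
Z:::ZZ
:ZZZ::
Z::::Z
ZZ::::
[5] ::ZZZ:
ZZ::::
::ZZZ:
:ZZZ::
:::::Z
ZZZZZ:
[6] ::::Z:
:Z:::Z
Z:::Z:
:Z::::
:::::Z
ZZ::::
[7] :Z:::Z
Z:::ZZ
ZZ:::Z
Z::::Z
:Z::::
Z::::Z
[8] :Z::::
::::Z:
:Z::::
:::::Z
:Z::::
:Z:::Z
[9] Z:::::
::::::
::::::
Z:::::
::::::
:ZZ:::
[10] :Z::::
::::::
::::::
::::::
:Z::::
:Z::::
[11] ::::::
::::::
::::::
::::::
::::::
ZZZ:::
[12] :Z::::
::::::
::::::
::::::
:Z::::
:Z::::

0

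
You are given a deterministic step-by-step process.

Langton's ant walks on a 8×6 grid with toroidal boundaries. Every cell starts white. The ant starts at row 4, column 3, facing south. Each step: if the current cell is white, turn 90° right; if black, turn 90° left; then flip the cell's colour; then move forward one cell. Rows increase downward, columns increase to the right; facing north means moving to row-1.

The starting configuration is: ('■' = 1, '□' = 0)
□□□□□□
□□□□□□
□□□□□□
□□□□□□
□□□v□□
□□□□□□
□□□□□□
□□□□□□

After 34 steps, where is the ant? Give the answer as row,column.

t=0: □□□□□□
□□□□□□
□□□□□□
□□□□□□
□□□v□□
□□□□□□
□□□□□□
□□□□□□
t=1: □□□□□□
□□□□□□
□□□□□□
□□□□□□
□□<■□□
□□□□□□
□□□□□□
□□□□□□
t=2: □□□□□□
□□□□□□
□□□□□□
□□^□□□
□□■■□□
□□□□□□
□□□□□□
□□□□□□
t=3: □□□□□□
□□□□□□
□□□□□□
□□■>□□
□□■■□□
□□□□□□
□□□□□□
□□□□□□
t=4: □□□□□□
□□□□□□
□□□□□□
□□■■□□
□□■v□□
□□□□□□
□□□□□□
□□□□□□
t=5: □□□□□□
□□□□□□
□□□□□□
□□■■□□
□□■□>□
□□□□□□
□□□□□□
□□□□□□
t=6: □□□□□□
□□□□□□
□□□□□□
□□■■□□
□□■□■□
□□□□v□
□□□□□□
□□□□□□
t=7: □□□□□□
□□□□□□
□□□□□□
□□■■□□
□□■□■□
□□□<■□
□□□□□□
□□□□□□
t=8: □□□□□□
□□□□□□
□□□□□□
□□■■□□
□□■^■□
□□□■■□
□□□□□□
□□□□□□
t=9: □□□□□□
□□□□□□
□□□□□□
□□■■□□
□□■■>□
□□□■■□
□□□□□□
□□□□□□
t=10: □□□□□□
□□□□□□
□□□□□□
□□■■^□
□□■■□□
□□□■■□
□□□□□□
□□□□□□
t=11: □□□□□□
□□□□□□
□□□□□□
□□■■■>
□□■■□□
□□□■■□
□□□□□□
□□□□□□
t=12: □□□□□□
□□□□□□
□□□□□□
□□■■■■
□□■■□v
□□□■■□
□□□□□□
□□□□□□
t=13: □□□□□□
□□□□□□
□□□□□□
□□■■■■
□□■■<■
□□□■■□
□□□□□□
□□□□□□
t=14: □□□□□□
□□□□□□
□□□□□□
□□■■^■
□□■■■■
□□□■■□
□□□□□□
□□□□□□
t=15: □□□□□□
□□□□□□
□□□□□□
□□■<□■
□□■■■■
□□□■■□
□□□□□□
□□□□□□
t=16: □□□□□□
□□□□□□
□□□□□□
□□■□□■
□□■v■■
□□□■■□
□□□□□□
□□□□□□
t=17: □□□□□□
□□□□□□
□□□□□□
□□■□□■
□□■□>■
□□□■■□
□□□□□□
□□□□□□
t=18: □□□□□□
□□□□□□
□□□□□□
□□■□^■
□□■□□■
□□□■■□
□□□□□□
□□□□□□
t=19: □□□□□□
□□□□□□
□□□□□□
□□■□■>
□□■□□■
□□□■■□
□□□□□□
□□□□□□
t=20: □□□□□□
□□□□□□
□□□□□^
□□■□■□
□□■□□■
□□□■■□
□□□□□□
□□□□□□
t=21: □□□□□□
□□□□□□
>□□□□■
□□■□■□
□□■□□■
□□□■■□
□□□□□□
□□□□□□
t=22: □□□□□□
□□□□□□
■□□□□■
v□■□■□
□□■□□■
□□□■■□
□□□□□□
□□□□□□
t=23: □□□□□□
□□□□□□
■□□□□■
■□■□■<
□□■□□■
□□□■■□
□□□□□□
□□□□□□
t=24: □□□□□□
□□□□□□
■□□□□^
■□■□■■
□□■□□■
□□□■■□
□□□□□□
□□□□□□
t=25: □□□□□□
□□□□□□
■□□□<□
■□■□■■
□□■□□■
□□□■■□
□□□□□□
□□□□□□
t=26: □□□□□□
□□□□^□
■□□□■□
■□■□■■
□□■□□■
□□□■■□
□□□□□□
□□□□□□
t=27: □□□□□□
□□□□■>
■□□□■□
■□■□■■
□□■□□■
□□□■■□
□□□□□□
□□□□□□
t=28: □□□□□□
□□□□■■
■□□□■v
■□■□■■
□□■□□■
□□□■■□
□□□□□□
□□□□□□
t=29: □□□□□□
□□□□■■
■□□□<■
■□■□■■
□□■□□■
□□□■■□
□□□□□□
□□□□□□
t=30: □□□□□□
□□□□■■
■□□□□■
■□■□v■
□□■□□■
□□□■■□
□□□□□□
□□□□□□
t=31: □□□□□□
□□□□■■
■□□□□■
■□■□□>
□□■□□■
□□□■■□
□□□□□□
□□□□□□
t=32: □□□□□□
□□□□■■
■□□□□^
■□■□□□
□□■□□■
□□□■■□
□□□□□□
□□□□□□
t=33: □□□□□□
□□□□■■
■□□□<□
■□■□□□
□□■□□■
□□□■■□
□□□□□□
□□□□□□
t=34: □□□□□□
□□□□^■
■□□□■□
■□■□□□
□□■□□■
□□□■■□
□□□□□□
□□□□□□

1,4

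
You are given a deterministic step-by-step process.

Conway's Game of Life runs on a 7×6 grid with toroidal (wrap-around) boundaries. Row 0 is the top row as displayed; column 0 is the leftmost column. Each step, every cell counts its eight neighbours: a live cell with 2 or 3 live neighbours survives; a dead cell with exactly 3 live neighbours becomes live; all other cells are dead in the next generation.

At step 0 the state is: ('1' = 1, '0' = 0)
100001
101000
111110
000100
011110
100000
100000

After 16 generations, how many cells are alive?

gen 0: 100001
101000
111110
000100
011110
100000
100000
gen 1: 100001
001010
100011
100001
011110
101101
110000
gen 2: 100001
010110
110110
001000
000000
000001
001010
gen 3: 111001
010100
110011
011100
000000
000000
100010
gen 4: 001111
000100
000011
011111
001000
000000
100000
gen 5: 001111
001000
100001
111001
011010
000000
000111
gen 6: 001001
111000
001001
001110
001101
001001
001001
gen 7: 001101
101101
100011
010001
010001
111001
111111
gen 8: 000000
001000
001100
010000
000011
000000
000000
gen 9: 000000
001100
011100
001110
000000
000000
000000
gen 10: 000000
010100
010000
010010
000100
000000
000000
gen 11: 000000
001000
110000
001000
000000
000000
000000
gen 12: 000000
010000
011000
010000
000000
000000
000000
gen 13: 000000
011000
111000
011000
000000
000000
000000
gen 14: 000000
101000
100100
101000
000000
000000
000000
gen 15: 000000
010000
101101
010000
000000
000000
000000
gen 16: 000000
111000
101000
111000
000000
000000
000000

8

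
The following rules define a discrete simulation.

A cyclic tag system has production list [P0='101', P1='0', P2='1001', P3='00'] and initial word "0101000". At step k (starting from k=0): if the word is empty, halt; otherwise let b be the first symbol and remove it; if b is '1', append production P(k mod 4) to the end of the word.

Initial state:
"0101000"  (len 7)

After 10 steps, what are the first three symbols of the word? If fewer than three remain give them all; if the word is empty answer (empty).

(empty)

[0] "0101000"  (len 7)
[1] "101000"  (len 6)
[2] "010000"  (len 6)
[3] "10000"  (len 5)
[4] "000000"  (len 6)
[5] "00000"  (len 5)
[6] "0000"  (len 4)
[7] "000"  (len 3)
[8] "00"  (len 2)
[9] "0"  (len 1)
[10] (halted — word empty)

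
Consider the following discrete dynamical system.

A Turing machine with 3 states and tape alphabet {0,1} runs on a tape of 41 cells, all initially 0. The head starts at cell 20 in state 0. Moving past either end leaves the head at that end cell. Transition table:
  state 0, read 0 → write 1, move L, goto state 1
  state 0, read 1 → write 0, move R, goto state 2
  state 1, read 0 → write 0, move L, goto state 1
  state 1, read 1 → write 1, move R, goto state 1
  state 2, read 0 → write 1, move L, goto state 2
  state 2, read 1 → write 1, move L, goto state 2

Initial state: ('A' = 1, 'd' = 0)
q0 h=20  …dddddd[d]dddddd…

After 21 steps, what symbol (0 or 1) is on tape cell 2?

0

[0] q0 h=20  …dddddd[d]dddddd…
[1] q1 h=19  …dddddd[d]Addddd…
[2] q1 h=18  …dddddd[d]dAdddd…
[3] q1 h=17  …dddddd[d]ddAddd…
[4] q1 h=16  …dddddd[d]dddAdd…
[5] q1 h=15  …dddddd[d]ddddAd…
[6] q1 h=14  …dddddd[d]dddddA…
[7] q1 h=13  …dddddd[d]dddddd…
[8] q1 h=12  …dddddd[d]dddddd…
[9] q1 h=11  …dddddd[d]dddddd…
[10] q1 h=10  …dddddd[d]dddddd…
[11] q1 h= 9  …dddddd[d]dddddd…
[12] q1 h= 8  …dddddd[d]dddddd…
[13] q1 h= 7  …dddddd[d]dddddd…
[14] q1 h= 6  |dddddd[d]dddddd…
[15] q1 h= 5  |ddddd[d]dddddd…
[16] q1 h= 4  |dddd[d]dddddd…
[17] q1 h= 3  |ddd[d]dddddd…
[18] q1 h= 2  |dd[d]dddddd…
[19] q1 h= 1  |d[d]dddddd…
[20] q1 h= 0  |[d]dddddd…
[21] q1 h= 0  |[d]dddddd…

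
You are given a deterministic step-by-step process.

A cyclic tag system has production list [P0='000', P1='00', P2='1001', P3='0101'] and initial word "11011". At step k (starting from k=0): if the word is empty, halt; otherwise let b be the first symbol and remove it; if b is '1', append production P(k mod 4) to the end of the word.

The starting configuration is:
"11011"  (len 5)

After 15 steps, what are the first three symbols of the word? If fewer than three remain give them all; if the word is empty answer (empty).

k=0  "11011"  (len 5)
k=1  "1011000"  (len 7)
k=2  "01100000"  (len 8)
k=3  "1100000"  (len 7)
k=4  "1000000101"  (len 10)
k=5  "000000101000"  (len 12)
k=6  "00000101000"  (len 11)
k=7  "0000101000"  (len 10)
k=8  "000101000"  (len 9)
k=9  "00101000"  (len 8)
k=10  "0101000"  (len 7)
k=11  "101000"  (len 6)
k=12  "010000101"  (len 9)
k=13  "10000101"  (len 8)
k=14  "000010100"  (len 9)
k=15  "00010100"  (len 8)

000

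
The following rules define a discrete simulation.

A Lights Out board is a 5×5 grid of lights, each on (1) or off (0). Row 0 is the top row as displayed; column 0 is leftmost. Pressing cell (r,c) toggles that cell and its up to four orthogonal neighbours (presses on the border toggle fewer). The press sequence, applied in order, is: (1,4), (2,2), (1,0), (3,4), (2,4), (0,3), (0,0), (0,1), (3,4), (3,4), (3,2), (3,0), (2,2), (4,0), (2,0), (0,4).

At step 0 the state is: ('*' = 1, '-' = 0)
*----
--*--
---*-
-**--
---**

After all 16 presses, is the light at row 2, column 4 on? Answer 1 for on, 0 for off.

gen 0: *----
--*--
---*-
-**--
---**
gen 1: *---*
--***
---**
-**--
---**
gen 2: *---*
---**
-**-*
-*---
---**
gen 3: ----*
**-**
***-*
-*---
---**
gen 4: ----*
**-**
***--
-*-**
---*-
gen 5: ----*
**-*-
*****
-*-*-
---*-
gen 6: --**-
**---
*****
-*-*-
---*-
gen 7: ****-
-*---
*****
-*-*-
---*-
gen 8: ---*-
-----
*****
-*-*-
---*-
gen 9: ---*-
-----
****-
-*--*
---**
gen 10: ---*-
-----
*****
-*-*-
---*-
gen 11: ---*-
-----
**-**
--*--
--**-
gen 12: ---*-
-----
-*-**
***--
*-**-
gen 13: ---*-
--*--
--*-*
**---
*-**-
gen 14: ---*-
--*--
--*-*
-*---
-***-
gen 15: ---*-
*-*--
***-*
**---
-***-
gen 16: ----*
*-*-*
***-*
**---
-***-

1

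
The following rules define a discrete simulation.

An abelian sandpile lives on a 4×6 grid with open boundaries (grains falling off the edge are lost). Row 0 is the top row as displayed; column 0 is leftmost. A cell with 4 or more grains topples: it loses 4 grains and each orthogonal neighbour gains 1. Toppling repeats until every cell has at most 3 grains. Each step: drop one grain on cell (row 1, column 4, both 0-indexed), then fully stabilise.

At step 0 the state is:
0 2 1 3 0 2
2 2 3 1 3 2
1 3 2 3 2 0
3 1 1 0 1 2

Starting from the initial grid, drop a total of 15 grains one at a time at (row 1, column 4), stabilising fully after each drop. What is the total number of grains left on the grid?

47

gen 0: 0 2 1 3 0 2
2 2 3 1 3 2
1 3 2 3 2 0
3 1 1 0 1 2
gen 1: 0 2 1 3 1 2
2 2 3 2 0 3
1 3 2 3 3 0
3 1 1 0 1 2
gen 2: 0 2 1 3 1 2
2 2 3 2 1 3
1 3 2 3 3 0
3 1 1 0 1 2
gen 3: 0 2 1 3 1 2
2 2 3 2 2 3
1 3 2 3 3 0
3 1 1 0 1 2
gen 4: 0 2 1 3 1 2
2 2 3 2 3 3
1 3 2 3 3 0
3 1 1 0 1 2
gen 5: 0 3 3 0 3 3
3 0 2 2 3 0
2 1 1 2 1 2
3 2 2 1 2 2
gen 6: 0 3 3 1 1 0
3 0 2 3 1 2
2 1 1 2 2 2
3 2 2 1 2 2
gen 7: 0 3 3 1 1 0
3 0 2 3 2 2
2 1 1 2 2 2
3 2 2 1 2 2
gen 8: 0 3 3 1 1 0
3 0 2 3 3 2
2 1 1 2 2 2
3 2 2 1 2 2
gen 9: 0 3 3 2 2 0
3 0 3 0 1 3
2 1 1 3 3 2
3 2 2 1 2 2
gen 10: 0 3 3 2 2 0
3 0 3 0 2 3
2 1 1 3 3 2
3 2 2 1 2 2
gen 11: 0 3 3 2 2 0
3 0 3 0 3 3
2 1 1 3 3 2
3 2 2 1 2 2
gen 12: 0 3 3 2 3 1
3 0 3 2 2 1
2 1 2 0 2 0
3 2 2 2 3 3
gen 13: 0 3 3 2 3 1
3 0 3 2 3 1
2 1 2 0 2 0
3 2 2 2 3 3
gen 14: 0 3 3 3 0 2
3 0 3 3 1 2
2 1 2 0 3 0
3 2 2 2 3 3
gen 15: 0 3 3 3 0 2
3 0 3 3 2 2
2 1 2 0 3 0
3 2 2 2 3 3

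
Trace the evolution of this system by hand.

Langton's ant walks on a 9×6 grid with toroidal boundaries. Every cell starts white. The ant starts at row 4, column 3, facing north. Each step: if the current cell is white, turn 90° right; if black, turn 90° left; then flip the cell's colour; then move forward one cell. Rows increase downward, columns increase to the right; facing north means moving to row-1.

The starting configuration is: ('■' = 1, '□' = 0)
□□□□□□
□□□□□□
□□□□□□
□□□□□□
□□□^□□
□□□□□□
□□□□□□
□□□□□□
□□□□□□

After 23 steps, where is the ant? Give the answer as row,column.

5,1

[0] □□□□□□
□□□□□□
□□□□□□
□□□□□□
□□□^□□
□□□□□□
□□□□□□
□□□□□□
□□□□□□
[1] □□□□□□
□□□□□□
□□□□□□
□□□□□□
□□□■>□
□□□□□□
□□□□□□
□□□□□□
□□□□□□
[2] □□□□□□
□□□□□□
□□□□□□
□□□□□□
□□□■■□
□□□□v□
□□□□□□
□□□□□□
□□□□□□
[3] □□□□□□
□□□□□□
□□□□□□
□□□□□□
□□□■■□
□□□<■□
□□□□□□
□□□□□□
□□□□□□
[4] □□□□□□
□□□□□□
□□□□□□
□□□□□□
□□□^■□
□□□■■□
□□□□□□
□□□□□□
□□□□□□
[5] □□□□□□
□□□□□□
□□□□□□
□□□□□□
□□<□■□
□□□■■□
□□□□□□
□□□□□□
□□□□□□
[6] □□□□□□
□□□□□□
□□□□□□
□□^□□□
□□■□■□
□□□■■□
□□□□□□
□□□□□□
□□□□□□
[7] □□□□□□
□□□□□□
□□□□□□
□□■>□□
□□■□■□
□□□■■□
□□□□□□
□□□□□□
□□□□□□
[8] □□□□□□
□□□□□□
□□□□□□
□□■■□□
□□■v■□
□□□■■□
□□□□□□
□□□□□□
□□□□□□
[9] □□□□□□
□□□□□□
□□□□□□
□□■■□□
□□<■■□
□□□■■□
□□□□□□
□□□□□□
□□□□□□
[10] □□□□□□
□□□□□□
□□□□□□
□□■■□□
□□□■■□
□□v■■□
□□□□□□
□□□□□□
□□□□□□
[11] □□□□□□
□□□□□□
□□□□□□
□□■■□□
□□□■■□
□<■■■□
□□□□□□
□□□□□□
□□□□□□
[12] □□□□□□
□□□□□□
□□□□□□
□□■■□□
□^□■■□
□■■■■□
□□□□□□
□□□□□□
□□□□□□
[13] □□□□□□
□□□□□□
□□□□□□
□□■■□□
□■>■■□
□■■■■□
□□□□□□
□□□□□□
□□□□□□
[14] □□□□□□
□□□□□□
□□□□□□
□□■■□□
□■■■■□
□■v■■□
□□□□□□
□□□□□□
□□□□□□
[15] □□□□□□
□□□□□□
□□□□□□
□□■■□□
□■■■■□
□■□>■□
□□□□□□
□□□□□□
□□□□□□
[16] □□□□□□
□□□□□□
□□□□□□
□□■■□□
□■■^■□
□■□□■□
□□□□□□
□□□□□□
□□□□□□
[17] □□□□□□
□□□□□□
□□□□□□
□□■■□□
□■<□■□
□■□□■□
□□□□□□
□□□□□□
□□□□□□
[18] □□□□□□
□□□□□□
□□□□□□
□□■■□□
□■□□■□
□■v□■□
□□□□□□
□□□□□□
□□□□□□
[19] □□□□□□
□□□□□□
□□□□□□
□□■■□□
□■□□■□
□<■□■□
□□□□□□
□□□□□□
□□□□□□
[20] □□□□□□
□□□□□□
□□□□□□
□□■■□□
□■□□■□
□□■□■□
□v□□□□
□□□□□□
□□□□□□
[21] □□□□□□
□□□□□□
□□□□□□
□□■■□□
□■□□■□
□□■□■□
<■□□□□
□□□□□□
□□□□□□
[22] □□□□□□
□□□□□□
□□□□□□
□□■■□□
□■□□■□
^□■□■□
■■□□□□
□□□□□□
□□□□□□
[23] □□□□□□
□□□□□□
□□□□□□
□□■■□□
□■□□■□
■>■□■□
■■□□□□
□□□□□□
□□□□□□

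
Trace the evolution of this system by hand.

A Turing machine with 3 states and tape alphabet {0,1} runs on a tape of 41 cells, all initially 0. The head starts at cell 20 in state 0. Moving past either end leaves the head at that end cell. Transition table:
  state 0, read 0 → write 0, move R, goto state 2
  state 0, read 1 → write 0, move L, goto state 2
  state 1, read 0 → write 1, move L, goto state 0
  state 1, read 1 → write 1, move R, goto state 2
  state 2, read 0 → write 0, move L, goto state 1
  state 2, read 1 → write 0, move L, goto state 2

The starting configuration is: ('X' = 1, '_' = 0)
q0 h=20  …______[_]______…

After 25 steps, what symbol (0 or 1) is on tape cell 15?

step 0: q0 h=20  …______[_]______…
step 1: q2 h=21  …______[_]______…
step 2: q1 h=20  …______[_]______…
step 3: q0 h=19  …______[_]X_____…
step 4: q2 h=20  …______[X]______…
step 5: q2 h=19  …______[_]______…
step 6: q1 h=18  …______[_]______…
step 7: q0 h=17  …______[_]X_____…
step 8: q2 h=18  …______[X]______…
step 9: q2 h=17  …______[_]______…
step 10: q1 h=16  …______[_]______…
step 11: q0 h=15  …______[_]X_____…
step 12: q2 h=16  …______[X]______…
step 13: q2 h=15  …______[_]______…
step 14: q1 h=14  …______[_]______…
step 15: q0 h=13  …______[_]X_____…
step 16: q2 h=14  …______[X]______…
step 17: q2 h=13  …______[_]______…
step 18: q1 h=12  …______[_]______…
step 19: q0 h=11  …______[_]X_____…
step 20: q2 h=12  …______[X]______…
step 21: q2 h=11  …______[_]______…
step 22: q1 h=10  …______[_]______…
step 23: q0 h= 9  …______[_]X_____…
step 24: q2 h=10  …______[X]______…
step 25: q2 h= 9  …______[_]______…

0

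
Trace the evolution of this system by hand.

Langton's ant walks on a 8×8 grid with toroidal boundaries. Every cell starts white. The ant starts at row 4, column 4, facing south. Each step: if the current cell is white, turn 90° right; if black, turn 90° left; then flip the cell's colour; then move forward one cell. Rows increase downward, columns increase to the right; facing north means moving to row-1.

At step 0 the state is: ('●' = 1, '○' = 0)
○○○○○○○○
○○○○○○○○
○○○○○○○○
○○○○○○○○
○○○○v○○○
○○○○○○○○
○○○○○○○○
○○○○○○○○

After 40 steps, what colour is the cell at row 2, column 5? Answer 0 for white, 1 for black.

1

gen 0: ○○○○○○○○
○○○○○○○○
○○○○○○○○
○○○○○○○○
○○○○v○○○
○○○○○○○○
○○○○○○○○
○○○○○○○○
gen 1: ○○○○○○○○
○○○○○○○○
○○○○○○○○
○○○○○○○○
○○○<●○○○
○○○○○○○○
○○○○○○○○
○○○○○○○○
gen 2: ○○○○○○○○
○○○○○○○○
○○○○○○○○
○○○^○○○○
○○○●●○○○
○○○○○○○○
○○○○○○○○
○○○○○○○○
gen 3: ○○○○○○○○
○○○○○○○○
○○○○○○○○
○○○●>○○○
○○○●●○○○
○○○○○○○○
○○○○○○○○
○○○○○○○○
gen 4: ○○○○○○○○
○○○○○○○○
○○○○○○○○
○○○●●○○○
○○○●v○○○
○○○○○○○○
○○○○○○○○
○○○○○○○○
gen 5: ○○○○○○○○
○○○○○○○○
○○○○○○○○
○○○●●○○○
○○○●○>○○
○○○○○○○○
○○○○○○○○
○○○○○○○○
gen 6: ○○○○○○○○
○○○○○○○○
○○○○○○○○
○○○●●○○○
○○○●○●○○
○○○○○v○○
○○○○○○○○
○○○○○○○○
gen 7: ○○○○○○○○
○○○○○○○○
○○○○○○○○
○○○●●○○○
○○○●○●○○
○○○○<●○○
○○○○○○○○
○○○○○○○○
gen 8: ○○○○○○○○
○○○○○○○○
○○○○○○○○
○○○●●○○○
○○○●^●○○
○○○○●●○○
○○○○○○○○
○○○○○○○○
gen 9: ○○○○○○○○
○○○○○○○○
○○○○○○○○
○○○●●○○○
○○○●●>○○
○○○○●●○○
○○○○○○○○
○○○○○○○○
gen 10: ○○○○○○○○
○○○○○○○○
○○○○○○○○
○○○●●^○○
○○○●●○○○
○○○○●●○○
○○○○○○○○
○○○○○○○○
gen 11: ○○○○○○○○
○○○○○○○○
○○○○○○○○
○○○●●●>○
○○○●●○○○
○○○○●●○○
○○○○○○○○
○○○○○○○○
gen 12: ○○○○○○○○
○○○○○○○○
○○○○○○○○
○○○●●●●○
○○○●●○v○
○○○○●●○○
○○○○○○○○
○○○○○○○○
gen 13: ○○○○○○○○
○○○○○○○○
○○○○○○○○
○○○●●●●○
○○○●●<●○
○○○○●●○○
○○○○○○○○
○○○○○○○○
gen 14: ○○○○○○○○
○○○○○○○○
○○○○○○○○
○○○●●^●○
○○○●●●●○
○○○○●●○○
○○○○○○○○
○○○○○○○○
gen 15: ○○○○○○○○
○○○○○○○○
○○○○○○○○
○○○●<○●○
○○○●●●●○
○○○○●●○○
○○○○○○○○
○○○○○○○○
gen 16: ○○○○○○○○
○○○○○○○○
○○○○○○○○
○○○●○○●○
○○○●v●●○
○○○○●●○○
○○○○○○○○
○○○○○○○○
gen 17: ○○○○○○○○
○○○○○○○○
○○○○○○○○
○○○●○○●○
○○○●○>●○
○○○○●●○○
○○○○○○○○
○○○○○○○○
gen 18: ○○○○○○○○
○○○○○○○○
○○○○○○○○
○○○●○^●○
○○○●○○●○
○○○○●●○○
○○○○○○○○
○○○○○○○○
gen 19: ○○○○○○○○
○○○○○○○○
○○○○○○○○
○○○●○●>○
○○○●○○●○
○○○○●●○○
○○○○○○○○
○○○○○○○○
gen 20: ○○○○○○○○
○○○○○○○○
○○○○○○^○
○○○●○●○○
○○○●○○●○
○○○○●●○○
○○○○○○○○
○○○○○○○○
gen 21: ○○○○○○○○
○○○○○○○○
○○○○○○●>
○○○●○●○○
○○○●○○●○
○○○○●●○○
○○○○○○○○
○○○○○○○○
gen 22: ○○○○○○○○
○○○○○○○○
○○○○○○●●
○○○●○●○v
○○○●○○●○
○○○○●●○○
○○○○○○○○
○○○○○○○○
gen 23: ○○○○○○○○
○○○○○○○○
○○○○○○●●
○○○●○●<●
○○○●○○●○
○○○○●●○○
○○○○○○○○
○○○○○○○○
gen 24: ○○○○○○○○
○○○○○○○○
○○○○○○^●
○○○●○●●●
○○○●○○●○
○○○○●●○○
○○○○○○○○
○○○○○○○○
gen 25: ○○○○○○○○
○○○○○○○○
○○○○○<○●
○○○●○●●●
○○○●○○●○
○○○○●●○○
○○○○○○○○
○○○○○○○○
gen 26: ○○○○○○○○
○○○○○^○○
○○○○○●○●
○○○●○●●●
○○○●○○●○
○○○○●●○○
○○○○○○○○
○○○○○○○○
gen 27: ○○○○○○○○
○○○○○●>○
○○○○○●○●
○○○●○●●●
○○○●○○●○
○○○○●●○○
○○○○○○○○
○○○○○○○○
gen 28: ○○○○○○○○
○○○○○●●○
○○○○○●v●
○○○●○●●●
○○○●○○●○
○○○○●●○○
○○○○○○○○
○○○○○○○○
gen 29: ○○○○○○○○
○○○○○●●○
○○○○○<●●
○○○●○●●●
○○○●○○●○
○○○○●●○○
○○○○○○○○
○○○○○○○○
gen 30: ○○○○○○○○
○○○○○●●○
○○○○○○●●
○○○●○v●●
○○○●○○●○
○○○○●●○○
○○○○○○○○
○○○○○○○○
gen 31: ○○○○○○○○
○○○○○●●○
○○○○○○●●
○○○●○○>●
○○○●○○●○
○○○○●●○○
○○○○○○○○
○○○○○○○○
gen 32: ○○○○○○○○
○○○○○●●○
○○○○○○^●
○○○●○○○●
○○○●○○●○
○○○○●●○○
○○○○○○○○
○○○○○○○○
gen 33: ○○○○○○○○
○○○○○●●○
○○○○○<○●
○○○●○○○●
○○○●○○●○
○○○○●●○○
○○○○○○○○
○○○○○○○○
gen 34: ○○○○○○○○
○○○○○^●○
○○○○○●○●
○○○●○○○●
○○○●○○●○
○○○○●●○○
○○○○○○○○
○○○○○○○○
gen 35: ○○○○○○○○
○○○○<○●○
○○○○○●○●
○○○●○○○●
○○○●○○●○
○○○○●●○○
○○○○○○○○
○○○○○○○○
gen 36: ○○○○^○○○
○○○○●○●○
○○○○○●○●
○○○●○○○●
○○○●○○●○
○○○○●●○○
○○○○○○○○
○○○○○○○○
gen 37: ○○○○●>○○
○○○○●○●○
○○○○○●○●
○○○●○○○●
○○○●○○●○
○○○○●●○○
○○○○○○○○
○○○○○○○○
gen 38: ○○○○●●○○
○○○○●v●○
○○○○○●○●
○○○●○○○●
○○○●○○●○
○○○○●●○○
○○○○○○○○
○○○○○○○○
gen 39: ○○○○●●○○
○○○○<●●○
○○○○○●○●
○○○●○○○●
○○○●○○●○
○○○○●●○○
○○○○○○○○
○○○○○○○○
gen 40: ○○○○●●○○
○○○○○●●○
○○○○v●○●
○○○●○○○●
○○○●○○●○
○○○○●●○○
○○○○○○○○
○○○○○○○○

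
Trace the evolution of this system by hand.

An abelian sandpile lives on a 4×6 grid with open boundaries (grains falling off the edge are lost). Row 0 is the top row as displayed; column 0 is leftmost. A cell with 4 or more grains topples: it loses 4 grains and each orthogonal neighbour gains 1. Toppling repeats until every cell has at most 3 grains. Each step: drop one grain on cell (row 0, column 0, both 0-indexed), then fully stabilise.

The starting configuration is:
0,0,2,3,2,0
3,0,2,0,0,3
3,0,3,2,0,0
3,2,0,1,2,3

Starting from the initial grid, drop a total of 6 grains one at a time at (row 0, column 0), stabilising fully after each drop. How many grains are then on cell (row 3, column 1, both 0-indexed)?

3

t=0: 0,0,2,3,2,0
3,0,2,0,0,3
3,0,3,2,0,0
3,2,0,1,2,3
t=1: 1,0,2,3,2,0
3,0,2,0,0,3
3,0,3,2,0,0
3,2,0,1,2,3
t=2: 2,0,2,3,2,0
3,0,2,0,0,3
3,0,3,2,0,0
3,2,0,1,2,3
t=3: 3,0,2,3,2,0
3,0,2,0,0,3
3,0,3,2,0,0
3,2,0,1,2,3
t=4: 1,1,2,3,2,0
1,1,2,0,0,3
1,1,3,2,0,0
0,3,0,1,2,3
t=5: 2,1,2,3,2,0
1,1,2,0,0,3
1,1,3,2,0,0
0,3,0,1,2,3
t=6: 3,1,2,3,2,0
1,1,2,0,0,3
1,1,3,2,0,0
0,3,0,1,2,3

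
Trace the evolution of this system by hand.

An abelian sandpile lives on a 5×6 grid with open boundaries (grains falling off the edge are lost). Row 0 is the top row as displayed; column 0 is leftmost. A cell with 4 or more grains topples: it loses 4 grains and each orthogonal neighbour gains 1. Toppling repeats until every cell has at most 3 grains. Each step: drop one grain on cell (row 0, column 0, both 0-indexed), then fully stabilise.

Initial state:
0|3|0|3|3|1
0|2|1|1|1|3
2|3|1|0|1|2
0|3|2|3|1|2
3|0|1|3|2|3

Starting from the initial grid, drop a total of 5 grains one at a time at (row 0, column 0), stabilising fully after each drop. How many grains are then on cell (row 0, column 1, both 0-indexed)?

0

gen 0: 0|3|0|3|3|1
0|2|1|1|1|3
2|3|1|0|1|2
0|3|2|3|1|2
3|0|1|3|2|3
gen 1: 1|3|0|3|3|1
0|2|1|1|1|3
2|3|1|0|1|2
0|3|2|3|1|2
3|0|1|3|2|3
gen 2: 2|3|0|3|3|1
0|2|1|1|1|3
2|3|1|0|1|2
0|3|2|3|1|2
3|0|1|3|2|3
gen 3: 3|3|0|3|3|1
0|2|1|1|1|3
2|3|1|0|1|2
0|3|2|3|1|2
3|0|1|3|2|3
gen 4: 1|0|1|3|3|1
1|3|1|1|1|3
2|3|1|0|1|2
0|3|2|3|1|2
3|0|1|3|2|3
gen 5: 2|0|1|3|3|1
1|3|1|1|1|3
2|3|1|0|1|2
0|3|2|3|1|2
3|0|1|3|2|3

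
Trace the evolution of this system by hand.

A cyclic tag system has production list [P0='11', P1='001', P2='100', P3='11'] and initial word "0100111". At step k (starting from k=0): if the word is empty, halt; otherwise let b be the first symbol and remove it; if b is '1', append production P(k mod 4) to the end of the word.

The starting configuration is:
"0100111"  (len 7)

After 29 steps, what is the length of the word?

k=0  "0100111"  (len 7)
k=1  "100111"  (len 6)
k=2  "00111001"  (len 8)
k=3  "0111001"  (len 7)
k=4  "111001"  (len 6)
k=5  "1100111"  (len 7)
k=6  "100111001"  (len 9)
k=7  "00111001100"  (len 11)
k=8  "0111001100"  (len 10)
k=9  "111001100"  (len 9)
k=10  "11001100001"  (len 11)
k=11  "1001100001100"  (len 13)
k=12  "00110000110011"  (len 14)
k=13  "0110000110011"  (len 13)
k=14  "110000110011"  (len 12)
k=15  "10000110011100"  (len 14)
k=16  "000011001110011"  (len 15)
k=17  "00011001110011"  (len 14)
k=18  "0011001110011"  (len 13)
k=19  "011001110011"  (len 12)
k=20  "11001110011"  (len 11)
k=21  "100111001111"  (len 12)
k=22  "00111001111001"  (len 14)
k=23  "0111001111001"  (len 13)
k=24  "111001111001"  (len 12)
k=25  "1100111100111"  (len 13)
k=26  "100111100111001"  (len 15)
k=27  "00111100111001100"  (len 17)
k=28  "0111100111001100"  (len 16)
k=29  "111100111001100"  (len 15)

15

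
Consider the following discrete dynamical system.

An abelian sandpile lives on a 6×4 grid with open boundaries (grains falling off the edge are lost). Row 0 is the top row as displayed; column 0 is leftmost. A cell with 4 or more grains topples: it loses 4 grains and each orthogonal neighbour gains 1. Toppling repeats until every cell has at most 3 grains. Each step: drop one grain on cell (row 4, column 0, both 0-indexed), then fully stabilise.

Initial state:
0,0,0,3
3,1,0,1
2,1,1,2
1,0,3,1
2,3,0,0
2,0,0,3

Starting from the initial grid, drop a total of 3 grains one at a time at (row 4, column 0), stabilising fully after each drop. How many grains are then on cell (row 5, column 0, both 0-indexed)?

3

0) 0,0,0,3
3,1,0,1
2,1,1,2
1,0,3,1
2,3,0,0
2,0,0,3
1) 0,0,0,3
3,1,0,1
2,1,1,2
1,0,3,1
3,3,0,0
2,0,0,3
2) 0,0,0,3
3,1,0,1
2,1,1,2
2,1,3,1
1,0,1,0
3,1,0,3
3) 0,0,0,3
3,1,0,1
2,1,1,2
2,1,3,1
2,0,1,0
3,1,0,3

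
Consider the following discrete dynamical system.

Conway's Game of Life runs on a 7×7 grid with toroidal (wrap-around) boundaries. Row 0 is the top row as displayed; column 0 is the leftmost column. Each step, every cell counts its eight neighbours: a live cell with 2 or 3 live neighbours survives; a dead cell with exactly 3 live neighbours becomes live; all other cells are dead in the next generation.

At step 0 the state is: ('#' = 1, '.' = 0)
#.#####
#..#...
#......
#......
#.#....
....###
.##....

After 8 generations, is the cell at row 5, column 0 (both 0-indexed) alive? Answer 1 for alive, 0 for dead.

1

0) #.#####
#..#...
#......
#......
#.#....
....###
.##....
1) #...###
#.##.#.
##....#
#.....#
##...#.
#.##.##
.##....
2) #...##.
..##...
..#..#.
.....#.
..#.##.
...###.
..#....
3) .##.#..
.###.##
..###..
...#.##
......#
..#..#.
......#
4) .#..#.#
#....#.
##.....
..##.##
....#.#
.....##
.###.#.
5) .#.##.#
.....#.
###.##.
.######
#..##..
#.##..#
.###...
6) ##.###.
.......
#......
.......
.......
#.....#
.....##
7) #...##.
##..#.#
.......
.......
.......
#....##
.#.....
8) ....##.
##..#.#
#......
.......
......#
#.....#
.#..#..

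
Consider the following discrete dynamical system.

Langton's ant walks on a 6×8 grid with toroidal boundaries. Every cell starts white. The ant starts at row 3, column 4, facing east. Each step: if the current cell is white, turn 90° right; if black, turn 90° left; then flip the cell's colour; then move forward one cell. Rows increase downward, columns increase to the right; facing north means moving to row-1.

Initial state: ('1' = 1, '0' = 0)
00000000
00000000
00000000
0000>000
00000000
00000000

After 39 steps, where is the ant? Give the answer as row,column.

3,1

t=0: 00000000
00000000
00000000
0000>000
00000000
00000000
t=1: 00000000
00000000
00000000
00001000
0000v000
00000000
t=2: 00000000
00000000
00000000
00001000
000<1000
00000000
t=3: 00000000
00000000
00000000
000^1000
00011000
00000000
t=4: 00000000
00000000
00000000
0001>000
00011000
00000000
t=5: 00000000
00000000
0000^000
00010000
00011000
00000000
t=6: 00000000
00000000
00001>00
00010000
00011000
00000000
t=7: 00000000
00000000
00001100
00010v00
00011000
00000000
t=8: 00000000
00000000
00001100
0001<100
00011000
00000000
t=9: 00000000
00000000
0000^100
00011100
00011000
00000000
t=10: 00000000
00000000
000<0100
00011100
00011000
00000000
t=11: 00000000
000^0000
00010100
00011100
00011000
00000000
t=12: 00000000
0001>000
00010100
00011100
00011000
00000000
t=13: 00000000
00011000
0001v100
00011100
00011000
00000000
t=14: 00000000
00011000
000<1100
00011100
00011000
00000000
t=15: 00000000
00011000
00001100
000v1100
00011000
00000000
t=16: 00000000
00011000
00001100
0000>100
00011000
00000000
t=17: 00000000
00011000
0000^100
00000100
00011000
00000000
t=18: 00000000
00011000
000<0100
00000100
00011000
00000000
t=19: 00000000
000^1000
00010100
00000100
00011000
00000000
t=20: 00000000
00<01000
00010100
00000100
00011000
00000000
t=21: 00^00000
00101000
00010100
00000100
00011000
00000000
t=22: 001>0000
00101000
00010100
00000100
00011000
00000000
t=23: 00110000
001v1000
00010100
00000100
00011000
00000000
t=24: 00110000
00<11000
00010100
00000100
00011000
00000000
t=25: 00110000
00011000
00v10100
00000100
00011000
00000000
t=26: 00110000
00011000
0<110100
00000100
00011000
00000000
t=27: 00110000
0^011000
01110100
00000100
00011000
00000000
t=28: 00110000
01>11000
01110100
00000100
00011000
00000000
t=29: 00110000
01111000
01v10100
00000100
00011000
00000000
t=30: 00110000
01111000
010>0100
00000100
00011000
00000000
t=31: 00110000
011^1000
01000100
00000100
00011000
00000000
t=32: 00110000
01<01000
01000100
00000100
00011000
00000000
t=33: 00110000
01001000
01v00100
00000100
00011000
00000000
t=34: 00110000
01001000
0<100100
00000100
00011000
00000000
t=35: 00110000
01001000
00100100
0v000100
00011000
00000000
t=36: 00110000
01001000
00100100
<1000100
00011000
00000000
t=37: 00110000
01001000
^0100100
11000100
00011000
00000000
t=38: 00110000
01001000
1>100100
11000100
00011000
00000000
t=39: 00110000
01001000
11100100
1v000100
00011000
00000000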